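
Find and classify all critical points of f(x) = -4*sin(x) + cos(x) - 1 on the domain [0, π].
f'(x) = -sin(x) - 4*cos(x)

Solve f'(x) = 0 on [0, π]:
  f'(x) = 0 ⇔ -4*cos(x) = sin(x) ⇔ tan(x) = -4, i.e. x = arctan(-4) + nπ; keep the solutions lying in [0, π].
  ⇒ x = pi - atan(4) ≈ 1.8158

f''(x) = 4*sin(x) - cos(x)
Second-derivative test at each critical point:
  f''(1.8158) = 4.1231 > 0 → local minimum

Critical points: x = pi - atan(4) ≈ 1.8158 (local minimum)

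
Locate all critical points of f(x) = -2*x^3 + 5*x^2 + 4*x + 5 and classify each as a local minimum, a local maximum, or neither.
f'(x) = -6*x^2 + 10*x + 4

Solve f'(x) = 0:
  Factor: -6*x^2 + 10*x + 4 = -2*(x - 2)*(3*x + 1) = 0.
  ⇒ x = -1/3, 2

f''(x) = 10 - 12*x
Second-derivative test at each critical point:
  f''(-1/3) = 14 > 0 → local minimum
  f''(2) = -14 < 0 → local maximum

Critical points: x = -1/3 (local minimum); x = 2 (local maximum)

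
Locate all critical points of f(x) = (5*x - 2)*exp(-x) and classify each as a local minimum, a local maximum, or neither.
f'(x) = (7 - 5*x)*exp(-x)

Solve f'(x) = 0:
  f'(x) = (7 - 5*x)·exp(-x) and exp(-x) > 0 for every x, so f'(x) = 0 ⇔ 7 - 5*x = 0.
  7 - 5*x = 0.
  ⇒ x = 7/5

f''(x) = (5*x - 12)*exp(-x)
Second-derivative test at each critical point:
  f''(7/5) = -1.2330 < 0 → local maximum

Critical points: x = 7/5 (local maximum)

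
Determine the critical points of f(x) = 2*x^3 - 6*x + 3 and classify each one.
f'(x) = 6*x^2 - 6

Solve f'(x) = 0:
  Factor: 6*x^2 - 6 = 6*(x - 1)*(x + 1) = 0.
  ⇒ x = -1, 1

f''(x) = 12*x
Second-derivative test at each critical point:
  f''(-1) = -12 < 0 → local maximum
  f''(1) = 12 > 0 → local minimum

Critical points: x = -1 (local maximum); x = 1 (local minimum)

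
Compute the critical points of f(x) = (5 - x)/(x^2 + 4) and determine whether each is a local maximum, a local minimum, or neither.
f'(x) = (-x^2 + 2*x*(x - 5) - 4)/(x^2 + 4)^2

Solve f'(x) = 0:
  f'(x) = (x^2 - 10*x - 4)/(x^2 + 4)^2; the denominator is positive wherever f is defined, so f'(x) = 0 ⇔ x^2 - 10*x - 4 = 0.
  x^2 - 10*x - 4 = 0 has no rational roots; quadratic formula: x = (10 ± √116)/2.
  ⇒ x = 5 - sqrt(29) ≈ -0.3852, 5 + sqrt(29) ≈ 10.3852

f''(x) = 2*(4*x^2*(5 - x) + (3*x - 5)*(x^2 + 4))/(x^2 + 4)^3
Second-derivative test at each critical point:
  f''(-0.3852) = -0.6259 < 0 → local maximum
  f''(10.3852) = 0.0009 > 0 → local minimum

Critical points: x = 5 - sqrt(29) ≈ -0.3852 (local maximum); x = 5 + sqrt(29) ≈ 10.3852 (local minimum)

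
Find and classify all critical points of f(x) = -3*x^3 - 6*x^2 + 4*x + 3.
f'(x) = -9*x^2 - 12*x + 4

Solve f'(x) = 0:
  9*x^2 + 12*x - 4 = 0 has no rational roots; quadratic formula: x = (-12 ± √288)/18.
  ⇒ x = -2*sqrt(2)/3 - 2/3 ≈ -1.6095, -2/3 + 2*sqrt(2)/3 ≈ 0.2761

f''(x) = -18*x - 12
Second-derivative test at each critical point:
  f''(-1.6095) = 16.9706 > 0 → local minimum
  f''(0.2761) = -16.9706 < 0 → local maximum

Critical points: x = -2*sqrt(2)/3 - 2/3 ≈ -1.6095 (local minimum); x = -2/3 + 2*sqrt(2)/3 ≈ 0.2761 (local maximum)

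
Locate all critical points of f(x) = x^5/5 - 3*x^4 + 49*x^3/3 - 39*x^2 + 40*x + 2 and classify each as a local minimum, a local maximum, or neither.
f'(x) = x^4 - 12*x^3 + 49*x^2 - 78*x + 40

Solve f'(x) = 0:
  Factor: x^4 - 12*x^3 + 49*x^2 - 78*x + 40 = (x - 5)*(x - 4)*(x - 2)*(x - 1) = 0.
  ⇒ x = 1, 2, 4, 5

f''(x) = 4*x^3 - 36*x^2 + 98*x - 78
Second-derivative test at each critical point:
  f''(1) = -12 < 0 → local maximum
  f''(2) = 6 > 0 → local minimum
  f''(4) = -6 < 0 → local maximum
  f''(5) = 12 > 0 → local minimum

Critical points: x = 1 (local maximum); x = 2 (local minimum); x = 4 (local maximum); x = 5 (local minimum)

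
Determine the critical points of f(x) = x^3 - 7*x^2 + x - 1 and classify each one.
f'(x) = 3*x^2 - 14*x + 1

Solve f'(x) = 0:
  3*x^2 - 14*x + 1 = 0 has no rational roots; quadratic formula: x = (14 ± √184)/6.
  ⇒ x = 7/3 - sqrt(46)/3 ≈ 0.0726, sqrt(46)/3 + 7/3 ≈ 4.5941

f''(x) = 6*x - 14
Second-derivative test at each critical point:
  f''(0.0726) = -13.5647 < 0 → local maximum
  f''(4.5941) = 13.5647 > 0 → local minimum

Critical points: x = 7/3 - sqrt(46)/3 ≈ 0.0726 (local maximum); x = sqrt(46)/3 + 7/3 ≈ 4.5941 (local minimum)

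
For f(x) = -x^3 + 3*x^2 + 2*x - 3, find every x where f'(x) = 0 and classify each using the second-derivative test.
f'(x) = -3*x^2 + 6*x + 2

Solve f'(x) = 0:
  3*x^2 - 6*x - 2 = 0 has no rational roots; quadratic formula: x = (6 ± √60)/6.
  ⇒ x = 1 - sqrt(15)/3 ≈ -0.2910, 1 + sqrt(15)/3 ≈ 2.2910

f''(x) = 6 - 6*x
Second-derivative test at each critical point:
  f''(-0.2910) = 7.7460 > 0 → local minimum
  f''(2.2910) = -7.7460 < 0 → local maximum

Critical points: x = 1 - sqrt(15)/3 ≈ -0.2910 (local minimum); x = 1 + sqrt(15)/3 ≈ 2.2910 (local maximum)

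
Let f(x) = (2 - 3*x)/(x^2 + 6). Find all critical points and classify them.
f'(x) = (3*x^2 - 4*x - 18)/(x^4 + 12*x^2 + 36)

Solve f'(x) = 0:
  f'(x) = (3*x^2 - 4*x - 18)/(x^2 + 6)^2; the denominator is positive wherever f is defined, so f'(x) = 0 ⇔ 3*x^2 - 4*x - 18 = 0.
  3*x^2 - 4*x - 18 = 0 has no rational roots; quadratic formula: x = (4 ± √232)/6.
  ⇒ x = 2/3 - sqrt(58)/3 ≈ -1.8719, 2/3 + sqrt(58)/3 ≈ 3.2053

f''(x) = 2*(4*x^2*(2 - 3*x) + (9*x - 2)*(x^2 + 6))/(x^2 + 6)^3
Second-derivative test at each critical point:
  f''(-1.8719) = -0.1686 < 0 → local maximum
  f''(3.2053) = 0.0575 > 0 → local minimum

Critical points: x = 2/3 - sqrt(58)/3 ≈ -1.8719 (local maximum); x = 2/3 + sqrt(58)/3 ≈ 3.2053 (local minimum)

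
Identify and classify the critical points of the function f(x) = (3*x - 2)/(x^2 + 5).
f'(x) = (-3*x^2 + 4*x + 15)/(x^4 + 10*x^2 + 25)

Solve f'(x) = 0:
  f'(x) = -(x - 3)*(3*x + 5)/(x^2 + 5)^2; the denominator is positive wherever f is defined, so f'(x) = 0 ⇔ -3*x^2 + 4*x + 15 = 0.
  Factor: -3*x^2 + 4*x + 15 = -(x - 3)*(3*x + 5) = 0.
  ⇒ x = -5/3, 3

f''(x) = 2*(4*x^2*(3*x - 2) + (2 - 9*x)*(x^2 + 5))/(x^2 + 5)^3
Second-derivative test at each critical point:
  f''(-5/3) = 81/350 > 0 → local minimum
  f''(3) = -1/14 < 0 → local maximum

Critical points: x = -5/3 (local minimum); x = 3 (local maximum)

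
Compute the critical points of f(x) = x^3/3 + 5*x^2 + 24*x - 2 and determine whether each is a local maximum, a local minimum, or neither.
f'(x) = x^2 + 10*x + 24

Solve f'(x) = 0:
  Factor: x^2 + 10*x + 24 = (x + 4)*(x + 6) = 0.
  ⇒ x = -6, -4

f''(x) = 2*x + 10
Second-derivative test at each critical point:
  f''(-6) = -2 < 0 → local maximum
  f''(-4) = 2 > 0 → local minimum

Critical points: x = -6 (local maximum); x = -4 (local minimum)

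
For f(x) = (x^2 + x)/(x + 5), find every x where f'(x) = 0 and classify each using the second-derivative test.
f'(x) = (x^2 + 10*x + 5)/(x^2 + 10*x + 25)

Solve f'(x) = 0:
  f'(x) = (x^2 + 10*x + 5)/(x + 5)^2; the denominator is positive wherever f is defined, so f'(x) = 0 ⇔ x^2 + 10*x + 5 = 0.
  x^2 + 10*x + 5 = 0 has no rational roots; quadratic formula: x = (-10 ± √80)/2.
  ⇒ x = -5 - 2*sqrt(5) ≈ -9.4721, -5 + 2*sqrt(5) ≈ -0.5279

f''(x) = 40/(x^3 + 15*x^2 + 75*x + 125)
Second-derivative test at each critical point:
  f''(-9.4721) = -0.4472 < 0 → local maximum
  f''(-0.5279) = 0.4472 > 0 → local minimum

Critical points: x = -5 - 2*sqrt(5) ≈ -9.4721 (local maximum); x = -5 + 2*sqrt(5) ≈ -0.5279 (local minimum)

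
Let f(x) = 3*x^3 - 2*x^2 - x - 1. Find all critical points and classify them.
f'(x) = 9*x^2 - 4*x - 1

Solve f'(x) = 0:
  9*x^2 - 4*x - 1 = 0 has no rational roots; quadratic formula: x = (4 ± √52)/18.
  ⇒ x = 2/9 - sqrt(13)/9 ≈ -0.1784, 2/9 + sqrt(13)/9 ≈ 0.6228

f''(x) = 18*x - 4
Second-derivative test at each critical point:
  f''(-0.1784) = -7.2111 < 0 → local maximum
  f''(0.6228) = 7.2111 > 0 → local minimum

Critical points: x = 2/9 - sqrt(13)/9 ≈ -0.1784 (local maximum); x = 2/9 + sqrt(13)/9 ≈ 0.6228 (local minimum)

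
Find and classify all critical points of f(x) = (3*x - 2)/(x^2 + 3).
f'(x) = (-3*x^2 + 4*x + 9)/(x^4 + 6*x^2 + 9)

Solve f'(x) = 0:
  f'(x) = -(3*x^2 - 4*x - 9)/(x^2 + 3)^2; the denominator is positive wherever f is defined, so f'(x) = 0 ⇔ -3*x^2 + 4*x + 9 = 0.
  3*x^2 - 4*x - 9 = 0 has no rational roots; quadratic formula: x = (4 ± √124)/6.
  ⇒ x = 2/3 - sqrt(31)/3 ≈ -1.1893, 2/3 + sqrt(31)/3 ≈ 2.5226

f''(x) = 2*(4*x^2*(3*x - 2) + (2 - 9*x)*(x^2 + 3))/(x^2 + 3)^3
Second-derivative test at each critical point:
  f''(-1.1893) = 0.5715 > 0 → local minimum
  f''(2.5226) = -0.1270 < 0 → local maximum

Critical points: x = 2/3 - sqrt(31)/3 ≈ -1.1893 (local minimum); x = 2/3 + sqrt(31)/3 ≈ 2.5226 (local maximum)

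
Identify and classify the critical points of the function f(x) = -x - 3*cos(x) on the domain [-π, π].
f'(x) = 3*sin(x) - 1

Solve f'(x) = 0 on [-π, π]:
  f'(x) = 0 ⇔ sin(x) = 1/3, i.e. x = arcsin(1/3) + 2nπ or x = π − arcsin(1/3) + 2nπ; keep the solutions lying in [-π, π].
  ⇒ x = asin(1/3) ≈ 0.3398, pi - asin(1/3) ≈ 2.8018

f''(x) = 3*cos(x)
Second-derivative test at each critical point:
  f''(0.3398) = 2.8284 > 0 → local minimum
  f''(2.8018) = -2.8284 < 0 → local maximum

Critical points: x = asin(1/3) ≈ 0.3398 (local minimum); x = pi - asin(1/3) ≈ 2.8018 (local maximum)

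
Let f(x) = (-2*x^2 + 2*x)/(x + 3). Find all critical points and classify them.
f'(x) = 2*(-x^2 - 6*x + 3)/(x^2 + 6*x + 9)

Solve f'(x) = 0:
  f'(x) = -2*(x^2 + 6*x - 3)/(x + 3)^2; the denominator is positive wherever f is defined, so f'(x) = 0 ⇔ -2*x^2 - 12*x + 6 = 0.
  Factor: -2*x^2 - 12*x + 6 = -2*(x^2 + 6*x - 3); x^2 + 6*x - 3 = 0 has no rational roots; quadratic formula: x = (-6 ± √48)/2.
  ⇒ x = -2*sqrt(3) - 3 ≈ -6.4641, -3 + 2*sqrt(3) ≈ 0.4641

f''(x) = -48/(x^3 + 9*x^2 + 27*x + 27)
Second-derivative test at each critical point:
  f''(-6.4641) = 1.1547 > 0 → local minimum
  f''(0.4641) = -1.1547 < 0 → local maximum

Critical points: x = -2*sqrt(3) - 3 ≈ -6.4641 (local minimum); x = -3 + 2*sqrt(3) ≈ 0.4641 (local maximum)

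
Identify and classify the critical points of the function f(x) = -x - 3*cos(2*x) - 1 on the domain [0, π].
f'(x) = 6*sin(2*x) - 1

Solve f'(x) = 0 on [0, π]:
  f'(x) = 0 ⇔ sin(2*x) = 1/6, i.e. 2*x = arcsin(1/6) + 2nπ or 2*x = π − arcsin(1/6) + 2nπ; keep the solutions lying in [0, π].
  ⇒ x = asin(1/6)/2 ≈ 0.0837, -asin(1/6)/2 + pi/2 ≈ 1.4871

f''(x) = 12*cos(2*x)
Second-derivative test at each critical point:
  f''(0.0837) = 11.8322 > 0 → local minimum
  f''(1.4871) = -11.8322 < 0 → local maximum

Critical points: x = asin(1/6)/2 ≈ 0.0837 (local minimum); x = -asin(1/6)/2 + pi/2 ≈ 1.4871 (local maximum)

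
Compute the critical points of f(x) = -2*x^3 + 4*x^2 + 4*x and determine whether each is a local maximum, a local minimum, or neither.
f'(x) = -6*x^2 + 8*x + 4

Solve f'(x) = 0:
  Factor: -6*x^2 + 8*x + 4 = -2*(3*x^2 - 4*x - 2); 3*x^2 - 4*x - 2 = 0 has no rational roots; quadratic formula: x = (4 ± √40)/6.
  ⇒ x = 2/3 - sqrt(10)/3 ≈ -0.3874, 2/3 + sqrt(10)/3 ≈ 1.7208

f''(x) = 8 - 12*x
Second-derivative test at each critical point:
  f''(-0.3874) = 12.6491 > 0 → local minimum
  f''(1.7208) = -12.6491 < 0 → local maximum

Critical points: x = 2/3 - sqrt(10)/3 ≈ -0.3874 (local minimum); x = 2/3 + sqrt(10)/3 ≈ 1.7208 (local maximum)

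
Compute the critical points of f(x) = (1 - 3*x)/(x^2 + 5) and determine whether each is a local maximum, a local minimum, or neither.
f'(x) = (3*x^2 - 2*x - 15)/(x^4 + 10*x^2 + 25)

Solve f'(x) = 0:
  f'(x) = (3*x^2 - 2*x - 15)/(x^2 + 5)^2; the denominator is positive wherever f is defined, so f'(x) = 0 ⇔ 3*x^2 - 2*x - 15 = 0.
  3*x^2 - 2*x - 15 = 0 has no rational roots; quadratic formula: x = (2 ± √184)/6.
  ⇒ x = 1/3 - sqrt(46)/3 ≈ -1.9274, 1/3 + sqrt(46)/3 ≈ 2.5941

f''(x) = 2*(4*x^2*(1 - 3*x) + (9*x - 1)*(x^2 + 5))/(x^2 + 5)^3
Second-derivative test at each critical point:
  f''(-1.9274) = -0.1786 < 0 → local maximum
  f''(2.5941) = 0.0986 > 0 → local minimum

Critical points: x = 1/3 - sqrt(46)/3 ≈ -1.9274 (local maximum); x = 1/3 + sqrt(46)/3 ≈ 2.5941 (local minimum)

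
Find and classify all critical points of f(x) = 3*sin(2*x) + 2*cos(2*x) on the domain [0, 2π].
f'(x) = -4*sin(2*x) + 6*cos(2*x)

Solve f'(x) = 0 on [0, 2π]:
  f'(x) = 0 ⇔ 3*cos(2*x) = 2*sin(2*x) ⇔ tan(2*x) = 3/2, i.e. 2*x = arctan(3/2) + nπ; keep the solutions lying in [0, 2π].
  ⇒ x = atan(3/2)/2 ≈ 0.4914, atan(3/2)/2 + pi/2 ≈ 2.0622, atan(3/2)/2 + pi ≈ 3.6330, atan(3/2)/2 + 3*pi/2 ≈ 5.2038

f''(x) = -12*sin(2*x) - 8*cos(2*x)
Second-derivative test at each critical point:
  f''(0.4914) = -14.4222 < 0 → local maximum
  f''(2.0622) = 14.4222 > 0 → local minimum
  f''(3.6330) = -14.4222 < 0 → local maximum
  f''(5.2038) = 14.4222 > 0 → local minimum

Critical points: x = atan(3/2)/2 ≈ 0.4914 (local maximum); x = atan(3/2)/2 + pi/2 ≈ 2.0622 (local minimum); x = atan(3/2)/2 + pi ≈ 3.6330 (local maximum); x = atan(3/2)/2 + 3*pi/2 ≈ 5.2038 (local minimum)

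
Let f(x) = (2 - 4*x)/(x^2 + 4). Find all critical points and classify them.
f'(x) = 4*(x^2 - x - 4)/(x^4 + 8*x^2 + 16)

Solve f'(x) = 0:
  f'(x) = 4*(x^2 - x - 4)/(x^2 + 4)^2; the denominator is positive wherever f is defined, so f'(x) = 0 ⇔ 4*x^2 - 4*x - 16 = 0.
  Factor: 4*x^2 - 4*x - 16 = 4*(x^2 - x - 4); x^2 - x - 4 = 0 has no rational roots; quadratic formula: x = (1 ± √17)/2.
  ⇒ x = 1/2 - sqrt(17)/2 ≈ -1.5616, 1/2 + sqrt(17)/2 ≈ 2.5616

f''(x) = 4*(4*x^2*(1 - 2*x) + (6*x - 1)*(x^2 + 4))/(x^2 + 4)^3
Second-derivative test at each critical point:
  f''(-1.5616) = -0.3979 < 0 → local maximum
  f''(2.5616) = 0.1479 > 0 → local minimum

Critical points: x = 1/2 - sqrt(17)/2 ≈ -1.5616 (local maximum); x = 1/2 + sqrt(17)/2 ≈ 2.5616 (local minimum)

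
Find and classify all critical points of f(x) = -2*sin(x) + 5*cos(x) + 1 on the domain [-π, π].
f'(x) = -5*sin(x) - 2*cos(x)

Solve f'(x) = 0 on [-π, π]:
  f'(x) = 0 ⇔ -2*cos(x) = 5*sin(x) ⇔ tan(x) = -2/5, i.e. x = arctan(-2/5) + nπ; keep the solutions lying in [-π, π].
  ⇒ x = -atan(2/5) ≈ -0.3805, pi - atan(2/5) ≈ 2.7611

f''(x) = 2*sin(x) - 5*cos(x)
Second-derivative test at each critical point:
  f''(-0.3805) = -5.3852 < 0 → local maximum
  f''(2.7611) = 5.3852 > 0 → local minimum

Critical points: x = -atan(2/5) ≈ -0.3805 (local maximum); x = pi - atan(2/5) ≈ 2.7611 (local minimum)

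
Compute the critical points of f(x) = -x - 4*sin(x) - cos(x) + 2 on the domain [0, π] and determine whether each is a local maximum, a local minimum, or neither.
f'(x) = sin(x) - 4*cos(x) - 1

Solve f'(x) = 0 on [0, π]:
  f'(x) = 0 ⇔ sin(x) - 4*cos(x) = 1. Write the left side as R·cos(x + φ) with R = √((-4)² + (-1)²) = sqrt(17), cos φ = -4*sqrt(17)/17, sin φ = -sqrt(17)/17; then cos(x + φ) = sqrt(17)/17. Solve for x and keep the solutions lying in [0, π].
  ⇒ x = pi/2 ≈ 1.5708

f''(x) = 4*sin(x) + cos(x)
Second-derivative test at each critical point:
  f''(1.5708) = 4 > 0 → local minimum

Critical points: x = pi/2 ≈ 1.5708 (local minimum)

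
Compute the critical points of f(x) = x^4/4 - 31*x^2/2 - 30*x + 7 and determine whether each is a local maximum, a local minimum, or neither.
f'(x) = x^3 - 31*x - 30

Solve f'(x) = 0:
  Factor: x^3 - 31*x - 30 = (x - 6)*(x + 1)*(x + 5) = 0.
  ⇒ x = -5, -1, 6

f''(x) = 3*x^2 - 31
Second-derivative test at each critical point:
  f''(-5) = 44 > 0 → local minimum
  f''(-1) = -28 < 0 → local maximum
  f''(6) = 77 > 0 → local minimum

Critical points: x = -5 (local minimum); x = -1 (local maximum); x = 6 (local minimum)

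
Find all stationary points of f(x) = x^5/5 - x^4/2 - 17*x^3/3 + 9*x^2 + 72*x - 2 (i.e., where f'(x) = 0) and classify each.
f'(x) = x^4 - 2*x^3 - 17*x^2 + 18*x + 72

Solve f'(x) = 0:
  Factor: x^4 - 2*x^3 - 17*x^2 + 18*x + 72 = (x - 4)*(x - 3)*(x + 2)*(x + 3) = 0.
  ⇒ x = -3, -2, 3, 4

f''(x) = 4*x^3 - 6*x^2 - 34*x + 18
Second-derivative test at each critical point:
  f''(-3) = -42 < 0 → local maximum
  f''(-2) = 30 > 0 → local minimum
  f''(3) = -30 < 0 → local maximum
  f''(4) = 42 > 0 → local minimum

Critical points: x = -3 (local maximum); x = -2 (local minimum); x = 3 (local maximum); x = 4 (local minimum)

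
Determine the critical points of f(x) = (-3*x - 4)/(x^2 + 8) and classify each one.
f'(x) = (3*x^2 + 8*x - 24)/(x^4 + 16*x^2 + 64)

Solve f'(x) = 0:
  f'(x) = (3*x^2 + 8*x - 24)/(x^2 + 8)^2; the denominator is positive wherever f is defined, so f'(x) = 0 ⇔ 3*x^2 + 8*x - 24 = 0.
  3*x^2 + 8*x - 24 = 0 has no rational roots; quadratic formula: x = (-8 ± √352)/6.
  ⇒ x = -2*sqrt(22)/3 - 4/3 ≈ -4.4603, -4/3 + 2*sqrt(22)/3 ≈ 1.7936

f''(x) = 2*(-4*x^2*(3*x + 4) + (9*x + 4)*(x^2 + 8))/(x^2 + 8)^3
Second-derivative test at each critical point:
  f''(-4.4603) = -0.0241 < 0 → local maximum
  f''(1.7936) = 0.1491 > 0 → local minimum

Critical points: x = -2*sqrt(22)/3 - 4/3 ≈ -4.4603 (local maximum); x = -4/3 + 2*sqrt(22)/3 ≈ 1.7936 (local minimum)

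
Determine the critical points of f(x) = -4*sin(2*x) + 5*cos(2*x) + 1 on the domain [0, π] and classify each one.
f'(x) = -10*sin(2*x) - 8*cos(2*x)

Solve f'(x) = 0 on [0, π]:
  f'(x) = 0 ⇔ -4*cos(2*x) = 5*sin(2*x) ⇔ tan(2*x) = -4/5, i.e. 2*x = arctan(-4/5) + nπ; keep the solutions lying in [0, π].
  ⇒ x = -atan(4/5)/2 + pi/2 ≈ 1.2334, pi - atan(4/5)/2 ≈ 2.8042

f''(x) = 16*sin(2*x) - 20*cos(2*x)
Second-derivative test at each critical point:
  f''(1.2334) = 25.6125 > 0 → local minimum
  f''(2.8042) = -25.6125 < 0 → local maximum

Critical points: x = -atan(4/5)/2 + pi/2 ≈ 1.2334 (local minimum); x = pi - atan(4/5)/2 ≈ 2.8042 (local maximum)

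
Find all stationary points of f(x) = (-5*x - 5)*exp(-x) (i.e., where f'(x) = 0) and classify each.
f'(x) = 5*x*exp(-x)

Solve f'(x) = 0:
  f'(x) = (5*x)·exp(-x) and exp(-x) > 0 for every x, so f'(x) = 0 ⇔ 5*x = 0.
  5*x = 0.
  ⇒ x = 0

f''(x) = 5*(1 - x)*exp(-x)
Second-derivative test at each critical point:
  f''(0) = 5 > 0 → local minimum

Critical points: x = 0 (local minimum)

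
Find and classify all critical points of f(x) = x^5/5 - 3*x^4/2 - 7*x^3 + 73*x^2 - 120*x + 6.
f'(x) = x^4 - 6*x^3 - 21*x^2 + 146*x - 120

Solve f'(x) = 0:
  Factor: x^4 - 6*x^3 - 21*x^2 + 146*x - 120 = (x - 6)*(x - 4)*(x - 1)*(x + 5) = 0.
  ⇒ x = -5, 1, 4, 6

f''(x) = 4*x^3 - 18*x^2 - 42*x + 146
Second-derivative test at each critical point:
  f''(-5) = -594 < 0 → local maximum
  f''(1) = 90 > 0 → local minimum
  f''(4) = -54 < 0 → local maximum
  f''(6) = 110 > 0 → local minimum

Critical points: x = -5 (local maximum); x = 1 (local minimum); x = 4 (local maximum); x = 6 (local minimum)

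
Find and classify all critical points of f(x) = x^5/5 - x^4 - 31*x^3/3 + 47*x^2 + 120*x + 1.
f'(x) = x^4 - 4*x^3 - 31*x^2 + 94*x + 120

Solve f'(x) = 0:
  Factor: x^4 - 4*x^3 - 31*x^2 + 94*x + 120 = (x - 6)*(x - 4)*(x + 1)*(x + 5) = 0.
  ⇒ x = -5, -1, 4, 6

f''(x) = 4*x^3 - 12*x^2 - 62*x + 94
Second-derivative test at each critical point:
  f''(-5) = -396 < 0 → local maximum
  f''(-1) = 140 > 0 → local minimum
  f''(4) = -90 < 0 → local maximum
  f''(6) = 154 > 0 → local minimum

Critical points: x = -5 (local maximum); x = -1 (local minimum); x = 4 (local maximum); x = 6 (local minimum)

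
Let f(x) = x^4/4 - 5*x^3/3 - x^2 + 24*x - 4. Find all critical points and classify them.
f'(x) = x^3 - 5*x^2 - 2*x + 24

Solve f'(x) = 0:
  Factor: x^3 - 5*x^2 - 2*x + 24 = (x - 4)*(x - 3)*(x + 2) = 0.
  ⇒ x = -2, 3, 4

f''(x) = 3*x^2 - 10*x - 2
Second-derivative test at each critical point:
  f''(-2) = 30 > 0 → local minimum
  f''(3) = -5 < 0 → local maximum
  f''(4) = 6 > 0 → local minimum

Critical points: x = -2 (local minimum); x = 3 (local maximum); x = 4 (local minimum)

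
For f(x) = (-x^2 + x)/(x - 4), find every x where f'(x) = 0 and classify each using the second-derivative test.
f'(x) = (-x^2 + 8*x - 4)/(x^2 - 8*x + 16)

Solve f'(x) = 0:
  f'(x) = -(x^2 - 8*x + 4)/(x - 4)^2; the denominator is positive wherever f is defined, so f'(x) = 0 ⇔ -x^2 + 8*x - 4 = 0.
  x^2 - 8*x + 4 = 0 has no rational roots; quadratic formula: x = (8 ± √48)/2.
  ⇒ x = 4 - 2*sqrt(3) ≈ 0.5359, 2*sqrt(3) + 4 ≈ 7.4641

f''(x) = -24/(x^3 - 12*x^2 + 48*x - 64)
Second-derivative test at each critical point:
  f''(0.5359) = 0.5774 > 0 → local minimum
  f''(7.4641) = -0.5774 < 0 → local maximum

Critical points: x = 4 - 2*sqrt(3) ≈ 0.5359 (local minimum); x = 2*sqrt(3) + 4 ≈ 7.4641 (local maximum)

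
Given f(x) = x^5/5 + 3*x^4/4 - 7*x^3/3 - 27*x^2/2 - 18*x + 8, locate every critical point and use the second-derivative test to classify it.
f'(x) = x^4 + 3*x^3 - 7*x^2 - 27*x - 18

Solve f'(x) = 0:
  Factor: x^4 + 3*x^3 - 7*x^2 - 27*x - 18 = (x - 3)*(x + 1)*(x + 2)*(x + 3) = 0.
  ⇒ x = -3, -2, -1, 3

f''(x) = 4*x^3 + 9*x^2 - 14*x - 27
Second-derivative test at each critical point:
  f''(-3) = -12 < 0 → local maximum
  f''(-2) = 5 > 0 → local minimum
  f''(-1) = -8 < 0 → local maximum
  f''(3) = 120 > 0 → local minimum

Critical points: x = -3 (local maximum); x = -2 (local minimum); x = -1 (local maximum); x = 3 (local minimum)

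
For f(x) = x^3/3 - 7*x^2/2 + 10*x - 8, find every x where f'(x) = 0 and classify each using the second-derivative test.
f'(x) = x^2 - 7*x + 10

Solve f'(x) = 0:
  Factor: x^2 - 7*x + 10 = (x - 5)*(x - 2) = 0.
  ⇒ x = 2, 5

f''(x) = 2*x - 7
Second-derivative test at each critical point:
  f''(2) = -3 < 0 → local maximum
  f''(5) = 3 > 0 → local minimum

Critical points: x = 2 (local maximum); x = 5 (local minimum)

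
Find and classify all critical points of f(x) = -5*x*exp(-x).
f'(x) = 5*(x - 1)*exp(-x)

Solve f'(x) = 0:
  f'(x) = (5*x - 5)·exp(-x) and exp(-x) > 0 for every x, so f'(x) = 0 ⇔ 5*x - 5 = 0.
  Factor: 5*x - 5 = 5*(x - 1) = 0.
  ⇒ x = 1

f''(x) = 5*(2 - x)*exp(-x)
Second-derivative test at each critical point:
  f''(1) = 1.8394 > 0 → local minimum

Critical points: x = 1 (local minimum)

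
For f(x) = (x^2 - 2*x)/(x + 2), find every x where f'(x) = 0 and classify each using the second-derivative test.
f'(x) = (x^2 + 4*x - 4)/(x^2 + 4*x + 4)

Solve f'(x) = 0:
  f'(x) = (x^2 + 4*x - 4)/(x + 2)^2; the denominator is positive wherever f is defined, so f'(x) = 0 ⇔ x^2 + 4*x - 4 = 0.
  x^2 + 4*x - 4 = 0 has no rational roots; quadratic formula: x = (-4 ± √32)/2.
  ⇒ x = -2*sqrt(2) - 2 ≈ -4.8284, -2 + 2*sqrt(2) ≈ 0.8284

f''(x) = 16/(x^3 + 6*x^2 + 12*x + 8)
Second-derivative test at each critical point:
  f''(-4.8284) = -0.7071 < 0 → local maximum
  f''(0.8284) = 0.7071 > 0 → local minimum

Critical points: x = -2*sqrt(2) - 2 ≈ -4.8284 (local maximum); x = -2 + 2*sqrt(2) ≈ 0.8284 (local minimum)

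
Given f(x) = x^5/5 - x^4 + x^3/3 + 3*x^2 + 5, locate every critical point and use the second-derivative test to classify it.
f'(x) = x*(x^3 - 4*x^2 + x + 6)

Solve f'(x) = 0:
  Factor: x^4 - 4*x^3 + x^2 + 6*x = x*(x - 3)*(x - 2)*(x + 1) = 0.
  ⇒ x = -1, 0, 2, 3

f''(x) = 4*x^3 - 12*x^2 + 2*x + 6
Second-derivative test at each critical point:
  f''(-1) = -12 < 0 → local maximum
  f''(0) = 6 > 0 → local minimum
  f''(2) = -6 < 0 → local maximum
  f''(3) = 12 > 0 → local minimum

Critical points: x = -1 (local maximum); x = 0 (local minimum); x = 2 (local maximum); x = 3 (local minimum)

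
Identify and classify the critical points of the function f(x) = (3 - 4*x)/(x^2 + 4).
f'(x) = 2*(2*x^2 - 3*x - 8)/(x^4 + 8*x^2 + 16)

Solve f'(x) = 0:
  f'(x) = 2*(2*x^2 - 3*x - 8)/(x^2 + 4)^2; the denominator is positive wherever f is defined, so f'(x) = 0 ⇔ 4*x^2 - 6*x - 16 = 0.
  Factor: 4*x^2 - 6*x - 16 = 2*(2*x^2 - 3*x - 8); 2*x^2 - 3*x - 8 = 0 has no rational roots; quadratic formula: x = (3 ± √73)/4.
  ⇒ x = 3/4 - sqrt(73)/4 ≈ -1.3860, 3/4 + sqrt(73)/4 ≈ 2.8860

f''(x) = 2*(4*x^2*(3 - 4*x) + 3*(4*x - 1)*(x^2 + 4))/(x^2 + 4)^3
Second-derivative test at each critical point:
  f''(-1.3860) = -0.4874 < 0 → local maximum
  f''(2.8860) = 0.1124 > 0 → local minimum

Critical points: x = 3/4 - sqrt(73)/4 ≈ -1.3860 (local maximum); x = 3/4 + sqrt(73)/4 ≈ 2.8860 (local minimum)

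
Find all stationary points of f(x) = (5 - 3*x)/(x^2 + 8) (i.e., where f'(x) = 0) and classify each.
f'(x) = (3*x^2 - 10*x - 24)/(x^4 + 16*x^2 + 64)

Solve f'(x) = 0:
  f'(x) = (3*x^2 - 10*x - 24)/(x^2 + 8)^2; the denominator is positive wherever f is defined, so f'(x) = 0 ⇔ 3*x^2 - 10*x - 24 = 0.
  3*x^2 - 10*x - 24 = 0 has no rational roots; quadratic formula: x = (10 ± √388)/6.
  ⇒ x = 5/3 - sqrt(97)/3 ≈ -1.6163, 5/3 + sqrt(97)/3 ≈ 4.9496

f''(x) = 2*(4*x^2*(5 - 3*x) + (9*x - 5)*(x^2 + 8))/(x^2 + 8)^3
Second-derivative test at each critical point:
  f''(-1.6163) = -0.1749 < 0 → local maximum
  f''(4.9496) = 0.0187 > 0 → local minimum

Critical points: x = 5/3 - sqrt(97)/3 ≈ -1.6163 (local maximum); x = 5/3 + sqrt(97)/3 ≈ 4.9496 (local minimum)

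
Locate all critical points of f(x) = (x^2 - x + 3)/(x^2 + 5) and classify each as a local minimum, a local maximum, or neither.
f'(x) = (x^2 + 4*x - 5)/(x^4 + 10*x^2 + 25)

Solve f'(x) = 0:
  f'(x) = (x - 1)*(x + 5)/(x^2 + 5)^2; the denominator is positive wherever f is defined, so f'(x) = 0 ⇔ x^2 + 4*x - 5 = 0.
  Factor: x^2 + 4*x - 5 = (x - 1)*(x + 5) = 0.
  ⇒ x = -5, 1

f''(x) = 2*(-x^3 - 6*x^2 + 15*x + 10)/(x^6 + 15*x^4 + 75*x^2 + 125)
Second-derivative test at each critical point:
  f''(-5) = -1/150 < 0 → local maximum
  f''(1) = 1/6 > 0 → local minimum

Critical points: x = -5 (local maximum); x = 1 (local minimum)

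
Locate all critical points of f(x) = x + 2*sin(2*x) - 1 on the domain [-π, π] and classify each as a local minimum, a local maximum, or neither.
f'(x) = 4*cos(2*x) + 1

Solve f'(x) = 0 on [-π, π]:
  f'(x) = 0 ⇔ cos(2*x) = -1/4, i.e. 2*x = ±arccos(-1/4) + 2nπ; keep the solutions lying in [-π, π].
  ⇒ x = -pi + acos(-1/4)/2 ≈ -2.2299, -acos(-1/4)/2 ≈ -0.9117, acos(-1/4)/2 ≈ 0.9117, pi - acos(-1/4)/2 ≈ 2.2299

f''(x) = -8*sin(2*x)
Second-derivative test at each critical point:
  f''(-2.2299) = -7.7460 < 0 → local maximum
  f''(-0.9117) = 7.7460 > 0 → local minimum
  f''(0.9117) = -7.7460 < 0 → local maximum
  f''(2.2299) = 7.7460 > 0 → local minimum

Critical points: x = -pi + acos(-1/4)/2 ≈ -2.2299 (local maximum); x = -acos(-1/4)/2 ≈ -0.9117 (local minimum); x = acos(-1/4)/2 ≈ 0.9117 (local maximum); x = pi - acos(-1/4)/2 ≈ 2.2299 (local minimum)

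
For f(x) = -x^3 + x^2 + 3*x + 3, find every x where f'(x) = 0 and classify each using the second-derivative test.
f'(x) = -3*x^2 + 2*x + 3

Solve f'(x) = 0:
  3*x^2 - 2*x - 3 = 0 has no rational roots; quadratic formula: x = (2 ± √40)/6.
  ⇒ x = 1/3 - sqrt(10)/3 ≈ -0.7208, 1/3 + sqrt(10)/3 ≈ 1.3874

f''(x) = 2 - 6*x
Second-derivative test at each critical point:
  f''(-0.7208) = 6.3246 > 0 → local minimum
  f''(1.3874) = -6.3246 < 0 → local maximum

Critical points: x = 1/3 - sqrt(10)/3 ≈ -0.7208 (local minimum); x = 1/3 + sqrt(10)/3 ≈ 1.3874 (local maximum)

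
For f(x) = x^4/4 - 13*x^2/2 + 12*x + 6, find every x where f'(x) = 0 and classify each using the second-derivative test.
f'(x) = x^3 - 13*x + 12

Solve f'(x) = 0:
  Factor: x^3 - 13*x + 12 = (x - 3)*(x - 1)*(x + 4) = 0.
  ⇒ x = -4, 1, 3

f''(x) = 3*x^2 - 13
Second-derivative test at each critical point:
  f''(-4) = 35 > 0 → local minimum
  f''(1) = -10 < 0 → local maximum
  f''(3) = 14 > 0 → local minimum

Critical points: x = -4 (local minimum); x = 1 (local maximum); x = 3 (local minimum)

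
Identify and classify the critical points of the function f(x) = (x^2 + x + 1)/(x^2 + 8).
f'(x) = (-x^2 + 14*x + 8)/(x^4 + 16*x^2 + 64)

Solve f'(x) = 0:
  f'(x) = -(x^2 - 14*x - 8)/(x^2 + 8)^2; the denominator is positive wherever f is defined, so f'(x) = 0 ⇔ -x^2 + 14*x + 8 = 0.
  x^2 - 14*x - 8 = 0 has no rational roots; quadratic formula: x = (14 ± √228)/2.
  ⇒ x = 7 - sqrt(57) ≈ -0.5498, 7 + sqrt(57) ≈ 14.5498

f''(x) = 2*(x^3 - 21*x^2 - 24*x + 56)/(x^6 + 24*x^4 + 192*x^2 + 512)
Second-derivative test at each critical point:
  f''(-0.5498) = 0.2191 > 0 → local minimum
  f''(14.5498) = -3.128e-04 < 0 → local maximum

Critical points: x = 7 - sqrt(57) ≈ -0.5498 (local minimum); x = 7 + sqrt(57) ≈ 14.5498 (local maximum)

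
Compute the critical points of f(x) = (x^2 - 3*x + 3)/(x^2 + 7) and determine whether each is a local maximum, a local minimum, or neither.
f'(x) = (3*x^2 + 8*x - 21)/(x^4 + 14*x^2 + 49)

Solve f'(x) = 0:
  f'(x) = (3*x^2 + 8*x - 21)/(x^2 + 7)^2; the denominator is positive wherever f is defined, so f'(x) = 0 ⇔ 3*x^2 + 8*x - 21 = 0.
  3*x^2 + 8*x - 21 = 0 has no rational roots; quadratic formula: x = (-8 ± √316)/6.
  ⇒ x = -sqrt(79)/3 - 4/3 ≈ -4.2961, -4/3 + sqrt(79)/3 ≈ 1.6294

f''(x) = 2*(-3*x^3 - 12*x^2 + 63*x + 28)/(x^6 + 21*x^4 + 147*x^2 + 343)
Second-derivative test at each critical point:
  f''(-4.2961) = -0.0274 < 0 → local maximum
  f''(1.6294) = 0.1907 > 0 → local minimum

Critical points: x = -sqrt(79)/3 - 4/3 ≈ -4.2961 (local maximum); x = -4/3 + sqrt(79)/3 ≈ 1.6294 (local minimum)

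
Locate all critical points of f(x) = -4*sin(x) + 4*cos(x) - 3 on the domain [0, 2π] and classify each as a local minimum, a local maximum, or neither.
f'(x) = -4*sqrt(2)*sin(x + pi/4)

Solve f'(x) = 0 on [0, 2π]:
  f'(x) = 0 ⇔ -4*cos(x) = 4*sin(x) ⇔ tan(x) = -1, i.e. x = arctan(-1) + nπ; keep the solutions lying in [0, 2π].
  ⇒ x = 3*pi/4 ≈ 2.3562, 7*pi/4 ≈ 5.4978

f''(x) = -4*sqrt(2)*cos(x + pi/4)
Second-derivative test at each critical point:
  f''(2.3562) = 5.6569 > 0 → local minimum
  f''(5.4978) = -5.6569 < 0 → local maximum

Critical points: x = 3*pi/4 ≈ 2.3562 (local minimum); x = 7*pi/4 ≈ 5.4978 (local maximum)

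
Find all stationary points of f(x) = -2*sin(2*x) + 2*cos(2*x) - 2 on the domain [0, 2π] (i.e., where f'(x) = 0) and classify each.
f'(x) = -4*sqrt(2)*sin(2*x + pi/4)

Solve f'(x) = 0 on [0, 2π]:
  f'(x) = 0 ⇔ -2*cos(2*x) = 2*sin(2*x) ⇔ tan(2*x) = -1, i.e. 2*x = arctan(-1) + nπ; keep the solutions lying in [0, 2π].
  ⇒ x = 3*pi/8 ≈ 1.1781, 7*pi/8 ≈ 2.7489, 11*pi/8 ≈ 4.3197, 15*pi/8 ≈ 5.8905

f''(x) = -8*sqrt(2)*cos(2*x + pi/4)
Second-derivative test at each critical point:
  f''(1.1781) = 11.3137 > 0 → local minimum
  f''(2.7489) = -11.3137 < 0 → local maximum
  f''(4.3197) = 11.3137 > 0 → local minimum
  f''(5.8905) = -11.3137 < 0 → local maximum

Critical points: x = 3*pi/8 ≈ 1.1781 (local minimum); x = 7*pi/8 ≈ 2.7489 (local maximum); x = 11*pi/8 ≈ 4.3197 (local minimum); x = 15*pi/8 ≈ 5.8905 (local maximum)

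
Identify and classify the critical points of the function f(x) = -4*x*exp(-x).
f'(x) = 4*(x - 1)*exp(-x)

Solve f'(x) = 0:
  f'(x) = (4*x - 4)·exp(-x) and exp(-x) > 0 for every x, so f'(x) = 0 ⇔ 4*x - 4 = 0.
  Factor: 4*x - 4 = 4*(x - 1) = 0.
  ⇒ x = 1

f''(x) = 4*(2 - x)*exp(-x)
Second-derivative test at each critical point:
  f''(1) = 1.4715 > 0 → local minimum

Critical points: x = 1 (local minimum)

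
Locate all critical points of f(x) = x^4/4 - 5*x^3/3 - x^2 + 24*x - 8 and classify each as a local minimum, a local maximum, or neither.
f'(x) = x^3 - 5*x^2 - 2*x + 24

Solve f'(x) = 0:
  Factor: x^3 - 5*x^2 - 2*x + 24 = (x - 4)*(x - 3)*(x + 2) = 0.
  ⇒ x = -2, 3, 4

f''(x) = 3*x^2 - 10*x - 2
Second-derivative test at each critical point:
  f''(-2) = 30 > 0 → local minimum
  f''(3) = -5 < 0 → local maximum
  f''(4) = 6 > 0 → local minimum

Critical points: x = -2 (local minimum); x = 3 (local maximum); x = 4 (local minimum)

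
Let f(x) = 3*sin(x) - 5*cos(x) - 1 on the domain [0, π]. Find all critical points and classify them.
f'(x) = 5*sin(x) + 3*cos(x)

Solve f'(x) = 0 on [0, π]:
  f'(x) = 0 ⇔ 3*cos(x) = -5*sin(x) ⇔ tan(x) = -3/5, i.e. x = arctan(-3/5) + nπ; keep the solutions lying in [0, π].
  ⇒ x = pi - atan(3/5) ≈ 2.6012

f''(x) = -3*sin(x) + 5*cos(x)
Second-derivative test at each critical point:
  f''(2.6012) = -5.8310 < 0 → local maximum

Critical points: x = pi - atan(3/5) ≈ 2.6012 (local maximum)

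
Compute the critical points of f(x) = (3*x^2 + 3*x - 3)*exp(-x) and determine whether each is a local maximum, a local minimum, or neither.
f'(x) = 3*(-x^2 + x + 2)*exp(-x)

Solve f'(x) = 0:
  f'(x) = (-3*x^2 + 3*x + 6)·exp(-x) and exp(-x) > 0 for every x, so f'(x) = 0 ⇔ -3*x^2 + 3*x + 6 = 0.
  Factor: -3*x^2 + 3*x + 6 = -3*(x - 2)*(x + 1) = 0.
  ⇒ x = -1, 2

f''(x) = 3*(x^2 - 3*x - 1)*exp(-x)
Second-derivative test at each critical point:
  f''(-1) = 24.4645 > 0 → local minimum
  f''(2) = -1.2180 < 0 → local maximum

Critical points: x = -1 (local minimum); x = 2 (local maximum)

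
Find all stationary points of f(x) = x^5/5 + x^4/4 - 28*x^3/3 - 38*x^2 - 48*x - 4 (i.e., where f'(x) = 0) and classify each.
f'(x) = x^4 + x^3 - 28*x^2 - 76*x - 48

Solve f'(x) = 0:
  Factor: x^4 + x^3 - 28*x^2 - 76*x - 48 = (x - 6)*(x + 1)*(x + 2)*(x + 4) = 0.
  ⇒ x = -4, -2, -1, 6

f''(x) = 4*x^3 + 3*x^2 - 56*x - 76
Second-derivative test at each critical point:
  f''(-4) = -60 < 0 → local maximum
  f''(-2) = 16 > 0 → local minimum
  f''(-1) = -21 < 0 → local maximum
  f''(6) = 560 > 0 → local minimum

Critical points: x = -4 (local maximum); x = -2 (local minimum); x = -1 (local maximum); x = 6 (local minimum)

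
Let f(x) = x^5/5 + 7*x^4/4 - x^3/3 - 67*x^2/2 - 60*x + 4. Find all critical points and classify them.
f'(x) = x^4 + 7*x^3 - x^2 - 67*x - 60

Solve f'(x) = 0:
  Factor: x^4 + 7*x^3 - x^2 - 67*x - 60 = (x - 3)*(x + 1)*(x + 4)*(x + 5) = 0.
  ⇒ x = -5, -4, -1, 3

f''(x) = 4*x^3 + 21*x^2 - 2*x - 67
Second-derivative test at each critical point:
  f''(-5) = -32 < 0 → local maximum
  f''(-4) = 21 > 0 → local minimum
  f''(-1) = -48 < 0 → local maximum
  f''(3) = 224 > 0 → local minimum

Critical points: x = -5 (local maximum); x = -4 (local minimum); x = -1 (local maximum); x = 3 (local minimum)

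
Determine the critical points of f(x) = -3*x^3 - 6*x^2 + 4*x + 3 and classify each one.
f'(x) = -9*x^2 - 12*x + 4

Solve f'(x) = 0:
  9*x^2 + 12*x - 4 = 0 has no rational roots; quadratic formula: x = (-12 ± √288)/18.
  ⇒ x = -2*sqrt(2)/3 - 2/3 ≈ -1.6095, -2/3 + 2*sqrt(2)/3 ≈ 0.2761

f''(x) = -18*x - 12
Second-derivative test at each critical point:
  f''(-1.6095) = 16.9706 > 0 → local minimum
  f''(0.2761) = -16.9706 < 0 → local maximum

Critical points: x = -2*sqrt(2)/3 - 2/3 ≈ -1.6095 (local minimum); x = -2/3 + 2*sqrt(2)/3 ≈ 0.2761 (local maximum)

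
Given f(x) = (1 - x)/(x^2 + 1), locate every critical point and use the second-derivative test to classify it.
f'(x) = (-x^2 + 2*x*(x - 1) - 1)/(x^2 + 1)^2

Solve f'(x) = 0:
  f'(x) = (x^2 - 2*x - 1)/(x^2 + 1)^2; the denominator is positive wherever f is defined, so f'(x) = 0 ⇔ x^2 - 2*x - 1 = 0.
  x^2 - 2*x - 1 = 0 has no rational roots; quadratic formula: x = (2 ± √8)/2.
  ⇒ x = 1 - sqrt(2) ≈ -0.4142, 1 + sqrt(2) ≈ 2.4142

f''(x) = 2*(4*x^2*(1 - x) + (3*x - 1)*(x^2 + 1))/(x^2 + 1)^3
Second-derivative test at each critical point:
  f''(-0.4142) = -2.0607 < 0 → local maximum
  f''(2.4142) = 0.0607 > 0 → local minimum

Critical points: x = 1 - sqrt(2) ≈ -0.4142 (local maximum); x = 1 + sqrt(2) ≈ 2.4142 (local minimum)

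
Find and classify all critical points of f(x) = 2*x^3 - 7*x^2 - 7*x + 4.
f'(x) = 6*x^2 - 14*x - 7

Solve f'(x) = 0:
  6*x^2 - 14*x - 7 = 0 has no rational roots; quadratic formula: x = (14 ± √364)/12.
  ⇒ x = 7/6 - sqrt(91)/6 ≈ -0.4232, 7/6 + sqrt(91)/6 ≈ 2.7566

f''(x) = 12*x - 14
Second-derivative test at each critical point:
  f''(-0.4232) = -19.0788 < 0 → local maximum
  f''(2.7566) = 19.0788 > 0 → local minimum

Critical points: x = 7/6 - sqrt(91)/6 ≈ -0.4232 (local maximum); x = 7/6 + sqrt(91)/6 ≈ 2.7566 (local minimum)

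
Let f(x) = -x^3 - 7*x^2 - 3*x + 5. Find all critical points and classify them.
f'(x) = -3*x^2 - 14*x - 3

Solve f'(x) = 0:
  3*x^2 + 14*x + 3 = 0 has no rational roots; quadratic formula: x = (-14 ± √160)/6.
  ⇒ x = -7/3 - 2*sqrt(10)/3 ≈ -4.4415, -7/3 + 2*sqrt(10)/3 ≈ -0.2251

f''(x) = -6*x - 14
Second-derivative test at each critical point:
  f''(-4.4415) = 12.6491 > 0 → local minimum
  f''(-0.2251) = -12.6491 < 0 → local maximum

Critical points: x = -7/3 - 2*sqrt(10)/3 ≈ -4.4415 (local minimum); x = -7/3 + 2*sqrt(10)/3 ≈ -0.2251 (local maximum)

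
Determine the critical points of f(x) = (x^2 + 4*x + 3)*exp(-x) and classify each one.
f'(x) = (-x^2 - 2*x + 1)*exp(-x)

Solve f'(x) = 0:
  f'(x) = (-x^2 - 2*x + 1)·exp(-x) and exp(-x) > 0 for every x, so f'(x) = 0 ⇔ -x^2 - 2*x + 1 = 0.
  x^2 + 2*x - 1 = 0 has no rational roots; quadratic formula: x = (-2 ± √8)/2.
  ⇒ x = -sqrt(2) - 1 ≈ -2.4142, -1 + sqrt(2) ≈ 0.4142

f''(x) = (x^2 - 3)*exp(-x)
Second-derivative test at each critical point:
  f''(-2.4142) = 31.6246 > 0 → local minimum
  f''(0.4142) = -1.8692 < 0 → local maximum

Critical points: x = -sqrt(2) - 1 ≈ -2.4142 (local minimum); x = -1 + sqrt(2) ≈ 0.4142 (local maximum)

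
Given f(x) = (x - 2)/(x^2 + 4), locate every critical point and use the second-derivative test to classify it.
f'(x) = (x^2 - 2*x*(x - 2) + 4)/(x^2 + 4)^2

Solve f'(x) = 0:
  f'(x) = -(x^2 - 4*x - 4)/(x^2 + 4)^2; the denominator is positive wherever f is defined, so f'(x) = 0 ⇔ -x^2 + 4*x + 4 = 0.
  x^2 - 4*x - 4 = 0 has no rational roots; quadratic formula: x = (4 ± √32)/2.
  ⇒ x = 2 - 2*sqrt(2) ≈ -0.8284, 2 + 2*sqrt(2) ≈ 4.8284

f''(x) = 2*(4*x^2*(x - 2) + (2 - 3*x)*(x^2 + 4))/(x^2 + 4)^3
Second-derivative test at each critical point:
  f''(-0.8284) = 0.2576 > 0 → local minimum
  f''(4.8284) = -0.0076 < 0 → local maximum

Critical points: x = 2 - 2*sqrt(2) ≈ -0.8284 (local minimum); x = 2 + 2*sqrt(2) ≈ 4.8284 (local maximum)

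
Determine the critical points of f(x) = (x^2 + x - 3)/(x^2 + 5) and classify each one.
f'(x) = (-x^2 + 16*x + 5)/(x^4 + 10*x^2 + 25)

Solve f'(x) = 0:
  f'(x) = -(x^2 - 16*x - 5)/(x^2 + 5)^2; the denominator is positive wherever f is defined, so f'(x) = 0 ⇔ -x^2 + 16*x + 5 = 0.
  x^2 - 16*x - 5 = 0 has no rational roots; quadratic formula: x = (16 ± √276)/2.
  ⇒ x = 8 - sqrt(69) ≈ -0.3066, 8 + sqrt(69) ≈ 16.3066

f''(x) = 2*(x^3 - 24*x^2 - 15*x + 40)/(x^6 + 15*x^4 + 75*x^2 + 125)
Second-derivative test at each critical point:
  f''(-0.3066) = 0.6402 > 0 → local minimum
  f''(16.3066) = -2.264e-04 < 0 → local maximum

Critical points: x = 8 - sqrt(69) ≈ -0.3066 (local minimum); x = 8 + sqrt(69) ≈ 16.3066 (local maximum)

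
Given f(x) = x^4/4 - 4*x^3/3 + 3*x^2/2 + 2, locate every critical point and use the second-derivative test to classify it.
f'(x) = x*(x^2 - 4*x + 3)

Solve f'(x) = 0:
  Factor: x^3 - 4*x^2 + 3*x = x*(x - 3)*(x - 1) = 0.
  ⇒ x = 0, 1, 3

f''(x) = 3*x^2 - 8*x + 3
Second-derivative test at each critical point:
  f''(0) = 3 > 0 → local minimum
  f''(1) = -2 < 0 → local maximum
  f''(3) = 6 > 0 → local minimum

Critical points: x = 0 (local minimum); x = 1 (local maximum); x = 3 (local minimum)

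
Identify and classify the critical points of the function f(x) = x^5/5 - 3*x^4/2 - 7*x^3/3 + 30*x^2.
f'(x) = x*(x^3 - 6*x^2 - 7*x + 60)

Solve f'(x) = 0:
  Factor: x^4 - 6*x^3 - 7*x^2 + 60*x = x*(x - 5)*(x - 4)*(x + 3) = 0.
  ⇒ x = -3, 0, 4, 5

f''(x) = 4*x^3 - 18*x^2 - 14*x + 60
Second-derivative test at each critical point:
  f''(-3) = -168 < 0 → local maximum
  f''(0) = 60 > 0 → local minimum
  f''(4) = -28 < 0 → local maximum
  f''(5) = 40 > 0 → local minimum

Critical points: x = -3 (local maximum); x = 0 (local minimum); x = 4 (local maximum); x = 5 (local minimum)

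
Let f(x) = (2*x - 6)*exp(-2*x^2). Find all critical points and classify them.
f'(x) = 2*(-4*x*(x - 3) + 1)*exp(-2*x^2)

Solve f'(x) = 0:
  f'(x) = (-8*x^2 + 24*x + 2)·exp(-2*x^2) and exp(-2*x^2) > 0 for every x, so f'(x) = 0 ⇔ -8*x^2 + 24*x + 2 = 0.
  Factor: -8*x^2 + 24*x + 2 = -2*(4*x^2 - 12*x - 1); 4*x^2 - 12*x - 1 = 0 has no rational roots; quadratic formula: x = (12 ± √160)/8.
  ⇒ x = 3/2 - sqrt(10)/2 ≈ -0.0811, 3/2 + sqrt(10)/2 ≈ 3.0811

f''(x) = 8*(4*x^2*(x - 3) - 3*x + 3)*exp(-2*x^2)
Second-derivative test at each critical point:
  f''(-0.0811) = 24.9673 > 0 → local minimum
  f''(3.0811) = -1.436e-07 < 0 → local maximum

Critical points: x = 3/2 - sqrt(10)/2 ≈ -0.0811 (local minimum); x = 3/2 + sqrt(10)/2 ≈ 3.0811 (local maximum)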